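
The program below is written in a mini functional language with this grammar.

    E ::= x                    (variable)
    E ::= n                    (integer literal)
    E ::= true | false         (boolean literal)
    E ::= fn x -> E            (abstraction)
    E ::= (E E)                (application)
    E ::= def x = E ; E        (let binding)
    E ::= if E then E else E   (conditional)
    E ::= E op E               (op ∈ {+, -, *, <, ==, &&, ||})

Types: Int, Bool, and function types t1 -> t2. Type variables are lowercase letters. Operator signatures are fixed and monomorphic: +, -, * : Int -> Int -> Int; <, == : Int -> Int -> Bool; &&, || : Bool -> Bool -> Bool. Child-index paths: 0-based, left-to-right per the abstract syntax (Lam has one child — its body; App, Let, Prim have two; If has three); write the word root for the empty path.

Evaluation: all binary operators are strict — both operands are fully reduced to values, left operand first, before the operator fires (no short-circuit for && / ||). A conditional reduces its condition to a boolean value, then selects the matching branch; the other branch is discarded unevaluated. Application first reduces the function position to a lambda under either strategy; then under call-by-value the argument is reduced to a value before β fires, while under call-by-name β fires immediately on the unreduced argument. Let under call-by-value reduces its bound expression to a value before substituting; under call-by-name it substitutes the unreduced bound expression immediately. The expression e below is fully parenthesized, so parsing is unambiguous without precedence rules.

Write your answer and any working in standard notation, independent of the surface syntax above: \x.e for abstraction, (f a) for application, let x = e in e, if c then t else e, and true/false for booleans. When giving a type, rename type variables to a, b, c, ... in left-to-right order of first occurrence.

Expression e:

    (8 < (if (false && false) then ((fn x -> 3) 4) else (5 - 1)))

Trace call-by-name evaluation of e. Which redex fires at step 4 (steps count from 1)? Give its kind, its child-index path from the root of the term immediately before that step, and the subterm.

Answer: delta at root : (8 < 4)

Derivation:
step 0: (8 < (if (false && false) then ((\x.3) 4) else (5 - 1)))
step 1: [delta@1.0] (8 < (if false then ((\x.3) 4) else (5 - 1)))
step 2: [if@1] (8 < (5 - 1))
step 3: [delta@1] (8 < 4)
step 4: [delta@root] false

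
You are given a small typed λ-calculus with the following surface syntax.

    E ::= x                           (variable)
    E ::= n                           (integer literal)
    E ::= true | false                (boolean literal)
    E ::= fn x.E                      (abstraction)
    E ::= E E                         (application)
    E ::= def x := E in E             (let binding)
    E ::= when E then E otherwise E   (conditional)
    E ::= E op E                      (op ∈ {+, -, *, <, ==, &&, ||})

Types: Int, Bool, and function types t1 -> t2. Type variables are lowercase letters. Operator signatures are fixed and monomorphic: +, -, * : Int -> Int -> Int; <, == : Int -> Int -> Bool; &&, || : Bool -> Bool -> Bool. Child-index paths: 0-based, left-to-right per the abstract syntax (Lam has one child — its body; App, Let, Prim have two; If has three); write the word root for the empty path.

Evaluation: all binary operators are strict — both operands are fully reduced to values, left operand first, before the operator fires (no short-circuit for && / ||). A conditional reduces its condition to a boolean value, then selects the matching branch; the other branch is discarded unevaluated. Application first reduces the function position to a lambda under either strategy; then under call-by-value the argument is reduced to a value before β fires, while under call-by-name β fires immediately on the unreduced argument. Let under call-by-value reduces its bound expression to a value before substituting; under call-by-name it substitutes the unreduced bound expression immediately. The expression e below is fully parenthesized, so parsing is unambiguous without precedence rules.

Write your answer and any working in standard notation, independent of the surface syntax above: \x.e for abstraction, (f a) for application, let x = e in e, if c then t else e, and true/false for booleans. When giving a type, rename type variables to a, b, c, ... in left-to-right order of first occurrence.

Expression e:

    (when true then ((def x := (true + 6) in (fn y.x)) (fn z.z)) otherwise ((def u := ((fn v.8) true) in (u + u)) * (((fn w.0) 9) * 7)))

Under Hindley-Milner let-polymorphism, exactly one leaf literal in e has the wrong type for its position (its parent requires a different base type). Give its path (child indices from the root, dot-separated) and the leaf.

Answer: 1.0.0.0 : true

Working:
  unify Bool ~ Bool
  unify Bool ~ Int
  FAIL: mismatch Bool ~ Int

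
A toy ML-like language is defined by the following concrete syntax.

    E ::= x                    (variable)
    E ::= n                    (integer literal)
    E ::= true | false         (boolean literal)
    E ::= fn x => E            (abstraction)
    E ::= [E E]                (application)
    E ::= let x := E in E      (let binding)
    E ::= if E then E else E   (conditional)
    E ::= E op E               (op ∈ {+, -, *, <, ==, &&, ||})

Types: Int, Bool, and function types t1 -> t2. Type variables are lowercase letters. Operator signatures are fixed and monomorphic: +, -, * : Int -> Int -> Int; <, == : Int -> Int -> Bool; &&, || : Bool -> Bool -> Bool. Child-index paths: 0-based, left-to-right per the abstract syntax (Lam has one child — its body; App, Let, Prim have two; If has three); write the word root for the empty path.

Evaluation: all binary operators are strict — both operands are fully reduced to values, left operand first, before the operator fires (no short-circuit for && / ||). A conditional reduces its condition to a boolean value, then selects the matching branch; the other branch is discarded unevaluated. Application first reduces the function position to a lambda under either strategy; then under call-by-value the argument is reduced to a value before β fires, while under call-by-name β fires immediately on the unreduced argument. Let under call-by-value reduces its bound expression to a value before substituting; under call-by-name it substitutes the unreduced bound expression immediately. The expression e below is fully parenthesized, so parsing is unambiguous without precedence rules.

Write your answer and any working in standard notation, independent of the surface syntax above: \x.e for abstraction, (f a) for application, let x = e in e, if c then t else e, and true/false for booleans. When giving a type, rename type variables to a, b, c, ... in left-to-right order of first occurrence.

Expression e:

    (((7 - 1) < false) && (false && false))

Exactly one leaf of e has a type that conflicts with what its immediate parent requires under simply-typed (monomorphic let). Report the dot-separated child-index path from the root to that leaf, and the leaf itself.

Trace:
  unify Int ~ Int
  unify Int ~ Int
  unify Int ~ Int
  unify Bool ~ Int
  FAIL: mismatch Bool ~ Int

Answer: 0.1 : false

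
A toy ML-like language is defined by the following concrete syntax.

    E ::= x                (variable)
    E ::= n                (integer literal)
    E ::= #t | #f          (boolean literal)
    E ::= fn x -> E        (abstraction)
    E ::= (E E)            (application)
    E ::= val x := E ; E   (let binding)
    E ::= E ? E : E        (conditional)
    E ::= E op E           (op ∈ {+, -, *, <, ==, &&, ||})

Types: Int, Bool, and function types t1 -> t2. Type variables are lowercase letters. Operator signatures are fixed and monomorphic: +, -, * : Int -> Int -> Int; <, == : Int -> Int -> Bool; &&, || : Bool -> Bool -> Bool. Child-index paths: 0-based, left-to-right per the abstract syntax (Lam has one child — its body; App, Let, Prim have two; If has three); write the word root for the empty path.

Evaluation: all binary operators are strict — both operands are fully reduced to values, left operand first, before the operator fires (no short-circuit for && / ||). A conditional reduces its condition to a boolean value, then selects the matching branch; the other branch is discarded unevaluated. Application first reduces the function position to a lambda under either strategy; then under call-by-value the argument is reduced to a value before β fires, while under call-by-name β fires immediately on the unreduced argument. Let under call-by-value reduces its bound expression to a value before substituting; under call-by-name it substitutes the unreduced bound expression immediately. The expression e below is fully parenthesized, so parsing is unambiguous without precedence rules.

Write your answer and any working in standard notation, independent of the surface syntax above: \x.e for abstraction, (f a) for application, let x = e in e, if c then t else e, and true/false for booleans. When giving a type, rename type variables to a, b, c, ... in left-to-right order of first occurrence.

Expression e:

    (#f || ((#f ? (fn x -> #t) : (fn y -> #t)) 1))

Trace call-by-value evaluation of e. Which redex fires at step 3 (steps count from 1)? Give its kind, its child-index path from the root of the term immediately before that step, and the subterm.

Answer: delta at root : (false || true)

Derivation:
step 0: (false || ((if false then (\x.true) else (\y.true)) 1))
step 1: [if@1.0] (false || ((\y.true) 1))
step 2: [beta@1] (false || true)
step 3: [delta@root] true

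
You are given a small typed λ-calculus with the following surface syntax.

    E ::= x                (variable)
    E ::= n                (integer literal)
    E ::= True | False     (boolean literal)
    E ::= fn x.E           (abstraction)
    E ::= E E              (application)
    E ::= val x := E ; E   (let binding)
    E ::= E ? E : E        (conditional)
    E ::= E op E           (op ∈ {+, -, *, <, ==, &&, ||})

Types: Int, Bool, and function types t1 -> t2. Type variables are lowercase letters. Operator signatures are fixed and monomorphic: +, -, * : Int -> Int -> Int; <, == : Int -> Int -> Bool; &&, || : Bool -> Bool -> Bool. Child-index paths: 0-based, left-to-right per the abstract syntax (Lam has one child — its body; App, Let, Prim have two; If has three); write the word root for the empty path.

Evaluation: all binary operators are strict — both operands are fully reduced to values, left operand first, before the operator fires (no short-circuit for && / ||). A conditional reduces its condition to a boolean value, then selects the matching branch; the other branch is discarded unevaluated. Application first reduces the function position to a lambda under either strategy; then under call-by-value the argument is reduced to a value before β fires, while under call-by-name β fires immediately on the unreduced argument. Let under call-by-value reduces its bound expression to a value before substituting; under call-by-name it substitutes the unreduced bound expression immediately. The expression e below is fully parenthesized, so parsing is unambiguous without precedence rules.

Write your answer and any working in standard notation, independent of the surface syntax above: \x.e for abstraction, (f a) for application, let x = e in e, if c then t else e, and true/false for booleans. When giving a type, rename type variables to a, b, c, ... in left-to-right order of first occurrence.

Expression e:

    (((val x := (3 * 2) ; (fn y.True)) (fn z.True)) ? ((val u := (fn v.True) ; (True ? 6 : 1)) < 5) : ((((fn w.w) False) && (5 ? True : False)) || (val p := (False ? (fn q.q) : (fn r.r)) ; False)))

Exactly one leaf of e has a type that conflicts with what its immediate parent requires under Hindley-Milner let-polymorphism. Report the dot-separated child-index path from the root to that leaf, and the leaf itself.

Answer: 2.0.1.0 : 5

Derivation:
  unify Int ~ Int
  unify Int ~ Int
let x : Int
\y._ : a -> Bool
\z._ : b -> Bool
  unify a -> Bool ~ (b -> Bool) -> c
  unify a ~ b -> Bool
  unify Bool ~ c
_ _ : Bool
  unify Bool ~ Bool
\v._ : d -> Bool
let u : forall. d -> Bool
  unify Bool ~ Bool
  unify Int ~ Int
  unify Int ~ Int
  unify Int ~ Int
w : e
\w._ : e -> e
  unify e -> e ~ Bool -> f
  unify e ~ Bool
  unify Bool ~ f
_ _ : Bool
  unify Bool ~ Bool
  unify Int ~ Bool
  FAIL: mismatch Int ~ Bool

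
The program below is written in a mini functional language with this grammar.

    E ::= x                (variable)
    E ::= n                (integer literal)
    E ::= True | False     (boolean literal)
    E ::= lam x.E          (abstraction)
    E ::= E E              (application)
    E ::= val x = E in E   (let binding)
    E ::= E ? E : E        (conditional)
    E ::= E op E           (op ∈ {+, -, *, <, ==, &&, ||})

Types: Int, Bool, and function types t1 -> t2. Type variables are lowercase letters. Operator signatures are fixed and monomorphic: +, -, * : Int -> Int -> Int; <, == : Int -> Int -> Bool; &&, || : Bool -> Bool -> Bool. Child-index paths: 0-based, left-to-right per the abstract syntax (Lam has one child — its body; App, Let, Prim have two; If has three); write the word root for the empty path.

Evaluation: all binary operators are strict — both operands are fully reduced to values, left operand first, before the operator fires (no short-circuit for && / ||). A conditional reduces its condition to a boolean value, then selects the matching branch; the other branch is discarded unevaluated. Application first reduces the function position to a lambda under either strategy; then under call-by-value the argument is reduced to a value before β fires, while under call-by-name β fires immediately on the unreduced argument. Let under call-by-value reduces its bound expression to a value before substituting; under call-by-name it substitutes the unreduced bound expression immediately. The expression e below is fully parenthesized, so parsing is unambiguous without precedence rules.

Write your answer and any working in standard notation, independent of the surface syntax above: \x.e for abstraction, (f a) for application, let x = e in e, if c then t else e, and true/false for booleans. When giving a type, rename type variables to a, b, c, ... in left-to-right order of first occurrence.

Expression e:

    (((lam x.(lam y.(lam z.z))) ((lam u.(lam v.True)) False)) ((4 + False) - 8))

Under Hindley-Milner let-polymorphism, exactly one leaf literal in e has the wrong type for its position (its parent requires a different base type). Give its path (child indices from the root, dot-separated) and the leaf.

Working:
z : c
\z._ : c -> c
\y._ : b -> c -> c
\x._ : a -> b -> c -> c
\v._ : e -> Bool
\u._ : d -> e -> Bool
  unify d -> e -> Bool ~ Bool -> f
  unify d ~ Bool
  unify e -> Bool ~ f
_ _ : e -> Bool
  unify a -> b -> c -> c ~ (e -> Bool) -> g
  unify a ~ e -> Bool
  unify b -> c -> c ~ g
_ _ : b -> c -> c
  unify Int ~ Int
  unify Bool ~ Int
  FAIL: mismatch Bool ~ Int

Answer: 1.0.1 : false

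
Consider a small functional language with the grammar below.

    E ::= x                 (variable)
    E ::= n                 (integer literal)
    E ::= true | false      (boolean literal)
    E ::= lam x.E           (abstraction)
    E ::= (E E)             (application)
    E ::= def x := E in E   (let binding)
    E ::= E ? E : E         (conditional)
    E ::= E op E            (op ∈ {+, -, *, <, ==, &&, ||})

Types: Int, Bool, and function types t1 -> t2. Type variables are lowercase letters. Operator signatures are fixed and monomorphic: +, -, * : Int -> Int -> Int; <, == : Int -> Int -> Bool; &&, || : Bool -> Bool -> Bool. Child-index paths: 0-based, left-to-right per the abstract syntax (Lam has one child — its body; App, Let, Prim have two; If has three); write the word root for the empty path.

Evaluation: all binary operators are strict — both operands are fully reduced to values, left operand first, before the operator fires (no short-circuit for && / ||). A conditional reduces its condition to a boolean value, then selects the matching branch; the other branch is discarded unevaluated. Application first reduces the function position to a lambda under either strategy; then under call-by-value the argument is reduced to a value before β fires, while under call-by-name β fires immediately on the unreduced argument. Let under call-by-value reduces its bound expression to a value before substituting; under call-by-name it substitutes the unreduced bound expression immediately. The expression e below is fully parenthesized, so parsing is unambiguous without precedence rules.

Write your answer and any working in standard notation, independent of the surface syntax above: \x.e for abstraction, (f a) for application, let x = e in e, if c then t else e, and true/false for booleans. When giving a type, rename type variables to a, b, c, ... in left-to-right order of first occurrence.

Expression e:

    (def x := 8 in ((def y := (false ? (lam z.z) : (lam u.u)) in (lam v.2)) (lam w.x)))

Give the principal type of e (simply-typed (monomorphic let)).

Answer: Int

Working:
let x : Int
  unify Bool ~ Bool
z : a
\z._ : a -> a
u : b
\u._ : b -> b
  unify a -> a ~ b -> b
  unify a ~ b
  unify b ~ b
let y : b -> b
\v._ : c -> Int
x : Int
\w._ : d -> Int
  unify c -> Int ~ (d -> Int) -> e
  unify c ~ d -> Int
  unify Int ~ e
_ _ : Int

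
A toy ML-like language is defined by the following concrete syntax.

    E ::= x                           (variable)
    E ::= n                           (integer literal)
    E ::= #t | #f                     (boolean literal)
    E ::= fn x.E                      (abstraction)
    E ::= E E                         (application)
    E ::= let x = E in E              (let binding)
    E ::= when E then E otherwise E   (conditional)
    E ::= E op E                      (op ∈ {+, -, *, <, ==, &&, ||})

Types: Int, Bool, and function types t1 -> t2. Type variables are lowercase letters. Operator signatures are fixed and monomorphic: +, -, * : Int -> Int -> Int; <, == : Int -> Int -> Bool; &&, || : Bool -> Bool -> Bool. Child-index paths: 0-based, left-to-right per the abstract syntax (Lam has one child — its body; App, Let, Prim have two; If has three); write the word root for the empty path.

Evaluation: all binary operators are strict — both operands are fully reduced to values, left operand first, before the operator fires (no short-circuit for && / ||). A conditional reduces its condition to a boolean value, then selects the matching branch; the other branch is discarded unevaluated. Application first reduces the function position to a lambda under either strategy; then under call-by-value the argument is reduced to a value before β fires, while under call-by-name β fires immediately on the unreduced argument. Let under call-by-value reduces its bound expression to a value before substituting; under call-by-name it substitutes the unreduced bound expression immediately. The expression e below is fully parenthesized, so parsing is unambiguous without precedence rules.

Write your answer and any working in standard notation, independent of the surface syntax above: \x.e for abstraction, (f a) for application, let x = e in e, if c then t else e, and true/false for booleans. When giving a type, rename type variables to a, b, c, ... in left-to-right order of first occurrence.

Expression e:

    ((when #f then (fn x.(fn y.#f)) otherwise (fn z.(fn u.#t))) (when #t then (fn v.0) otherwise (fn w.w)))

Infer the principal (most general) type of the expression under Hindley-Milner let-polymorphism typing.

Derivation:
  unify Bool ~ Bool
\y._ : b -> Bool
\x._ : a -> b -> Bool
\u._ : d -> Bool
\z._ : c -> d -> Bool
  unify a -> b -> Bool ~ c -> d -> Bool
  unify a ~ c
  unify b -> Bool ~ d -> Bool
  unify b ~ d
  unify Bool ~ Bool
  unify Bool ~ Bool
\v._ : e -> Int
w : f
\w._ : f -> f
  unify e -> Int ~ f -> f
  unify e ~ f
  unify Int ~ f
  unify c -> d -> Bool ~ (Int -> Int) -> g
  unify c ~ Int -> Int
  unify d -> Bool ~ g
_ _ : d -> Bool

Answer: a -> Bool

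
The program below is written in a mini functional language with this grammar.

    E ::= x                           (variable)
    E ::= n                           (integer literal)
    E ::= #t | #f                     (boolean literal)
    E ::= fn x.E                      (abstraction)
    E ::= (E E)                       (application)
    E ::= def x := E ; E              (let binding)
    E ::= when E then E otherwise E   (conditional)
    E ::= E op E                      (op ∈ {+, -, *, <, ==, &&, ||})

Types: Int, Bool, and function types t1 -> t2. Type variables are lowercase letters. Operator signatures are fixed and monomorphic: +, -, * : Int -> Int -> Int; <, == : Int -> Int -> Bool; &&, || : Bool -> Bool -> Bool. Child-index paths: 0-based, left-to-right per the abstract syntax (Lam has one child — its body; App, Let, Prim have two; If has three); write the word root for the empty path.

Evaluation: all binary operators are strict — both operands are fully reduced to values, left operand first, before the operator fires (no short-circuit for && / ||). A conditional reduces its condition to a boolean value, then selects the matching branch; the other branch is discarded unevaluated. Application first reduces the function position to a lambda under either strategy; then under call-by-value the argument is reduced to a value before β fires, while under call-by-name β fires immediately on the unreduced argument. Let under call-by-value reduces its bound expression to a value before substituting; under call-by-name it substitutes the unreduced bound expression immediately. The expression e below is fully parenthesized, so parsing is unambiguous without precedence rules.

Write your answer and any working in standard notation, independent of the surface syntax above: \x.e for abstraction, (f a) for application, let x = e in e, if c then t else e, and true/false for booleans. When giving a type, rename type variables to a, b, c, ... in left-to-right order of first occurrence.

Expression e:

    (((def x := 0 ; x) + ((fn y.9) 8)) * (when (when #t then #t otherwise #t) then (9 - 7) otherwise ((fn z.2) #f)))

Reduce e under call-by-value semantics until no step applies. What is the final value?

Derivation:
step 0: (((let x = 0 in x) + ((\y.9) 8)) * (if (if true then true else true) then (9 - 7) else ((\z.2) false)))
step 1: [let@0.0] ((0 + ((\y.9) 8)) * (if (if true then true else true) then (9 - 7) else ((\z.2) false)))
step 2: [beta@0.1] ((0 + 9) * (if (if true then true else true) then (9 - 7) else ((\z.2) false)))
step 3: [delta@0] (9 * (if (if true then true else true) then (9 - 7) else ((\z.2) false)))
step 4: [if@1.0] (9 * (if true then (9 - 7) else ((\z.2) false)))
step 5: [if@1] (9 * (9 - 7))
step 6: [delta@1] (9 * 2)
step 7: [delta@root] 18

Answer: 18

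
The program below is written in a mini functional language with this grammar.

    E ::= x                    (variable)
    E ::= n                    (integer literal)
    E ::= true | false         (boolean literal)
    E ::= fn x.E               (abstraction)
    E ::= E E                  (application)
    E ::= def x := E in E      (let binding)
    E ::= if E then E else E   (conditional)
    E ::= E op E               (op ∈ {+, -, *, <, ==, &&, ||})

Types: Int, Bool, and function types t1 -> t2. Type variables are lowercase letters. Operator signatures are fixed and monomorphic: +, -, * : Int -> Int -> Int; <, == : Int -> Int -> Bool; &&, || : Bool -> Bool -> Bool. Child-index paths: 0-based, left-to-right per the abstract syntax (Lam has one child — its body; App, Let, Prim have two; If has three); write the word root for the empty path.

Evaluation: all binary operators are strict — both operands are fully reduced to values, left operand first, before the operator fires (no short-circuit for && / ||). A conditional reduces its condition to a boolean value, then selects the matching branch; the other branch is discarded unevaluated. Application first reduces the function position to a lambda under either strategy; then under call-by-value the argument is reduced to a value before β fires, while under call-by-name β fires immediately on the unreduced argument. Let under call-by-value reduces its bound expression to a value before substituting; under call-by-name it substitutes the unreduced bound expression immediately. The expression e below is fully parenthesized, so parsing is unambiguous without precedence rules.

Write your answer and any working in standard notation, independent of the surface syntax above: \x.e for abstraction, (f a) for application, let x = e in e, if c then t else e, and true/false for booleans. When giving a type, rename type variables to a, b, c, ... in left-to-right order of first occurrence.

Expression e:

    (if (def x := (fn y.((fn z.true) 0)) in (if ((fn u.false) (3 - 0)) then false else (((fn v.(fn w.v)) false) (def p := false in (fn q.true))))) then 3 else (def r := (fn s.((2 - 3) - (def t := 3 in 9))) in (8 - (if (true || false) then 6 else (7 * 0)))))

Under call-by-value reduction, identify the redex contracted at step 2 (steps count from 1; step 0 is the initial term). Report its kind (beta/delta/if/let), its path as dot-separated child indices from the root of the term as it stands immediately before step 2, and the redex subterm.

Trace:
step 0: (if (let x = (\y.((\z.true) 0)) in (if ((\u.false) (3 - 0)) then false else (((\v.(\w.v)) false) (let p = false in (\q.true))))) then 3 else (let r = (\s.((2 - 3) - (let t = 3 in 9))) in (8 - (if (true || false) then 6 else (7 * 0)))))
step 1: [let@0] (if (if ((\u.false) (3 - 0)) then false else (((\v.(\w.v)) false) (let p = false in (\q.true)))) then 3 else (let r = (\s.((2 - 3) - (let t = 3 in 9))) in (8 - (if (true || false) then 6 else (7 * 0)))))
step 2: [delta@0.0.1] (if (if ((\u.false) 3) then false else (((\v.(\w.v)) false) (let p = false in (\q.true)))) then 3 else (let r = (\s.((2 - 3) - (let t = 3 in 9))) in (8 - (if (true || false) then 6 else (7 * 0)))))

Answer: delta at 0.0.1 : (3 - 0)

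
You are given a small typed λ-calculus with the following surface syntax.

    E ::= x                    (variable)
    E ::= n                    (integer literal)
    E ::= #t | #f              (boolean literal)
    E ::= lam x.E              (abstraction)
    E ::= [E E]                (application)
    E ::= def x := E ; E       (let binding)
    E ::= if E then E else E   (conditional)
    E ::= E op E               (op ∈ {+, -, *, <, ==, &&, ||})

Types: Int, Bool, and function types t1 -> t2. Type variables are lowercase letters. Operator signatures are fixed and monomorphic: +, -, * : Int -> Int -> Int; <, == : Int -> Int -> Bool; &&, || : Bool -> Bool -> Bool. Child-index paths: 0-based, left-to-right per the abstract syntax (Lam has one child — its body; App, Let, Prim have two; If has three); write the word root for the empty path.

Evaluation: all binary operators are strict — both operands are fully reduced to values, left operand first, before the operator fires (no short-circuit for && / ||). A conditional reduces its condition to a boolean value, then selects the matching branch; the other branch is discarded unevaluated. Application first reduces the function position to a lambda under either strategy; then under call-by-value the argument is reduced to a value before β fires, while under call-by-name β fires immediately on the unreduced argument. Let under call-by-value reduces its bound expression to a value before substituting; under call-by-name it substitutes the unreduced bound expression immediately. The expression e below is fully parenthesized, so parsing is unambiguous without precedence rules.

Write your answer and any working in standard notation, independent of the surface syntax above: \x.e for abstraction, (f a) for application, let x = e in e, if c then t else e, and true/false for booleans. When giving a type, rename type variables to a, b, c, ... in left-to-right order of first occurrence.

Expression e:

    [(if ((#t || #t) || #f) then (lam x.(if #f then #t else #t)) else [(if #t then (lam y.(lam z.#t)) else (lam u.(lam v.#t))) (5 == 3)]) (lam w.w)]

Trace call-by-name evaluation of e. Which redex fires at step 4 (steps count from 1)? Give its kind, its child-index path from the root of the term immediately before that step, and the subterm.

Derivation:
step 0: ((if ((true || true) || false) then (\x.(if false then true else true)) else ((if true then (\y.(\z.true)) else (\u.(\v.true))) (5 == 3))) (\w.w))
step 1: [delta@0.0.0] ((if (true || false) then (\x.(if false then true else true)) else ((if true then (\y.(\z.true)) else (\u.(\v.true))) (5 == 3))) (\w.w))
step 2: [delta@0.0] ((if true then (\x.(if false then true else true)) else ((if true then (\y.(\z.true)) else (\u.(\v.true))) (5 == 3))) (\w.w))
step 3: [if@0] ((\x.(if false then true else true)) (\w.w))
step 4: [beta@root] (if false then true else true)

Answer: beta at root : ((\x.(if false then true else true)) (\w.w))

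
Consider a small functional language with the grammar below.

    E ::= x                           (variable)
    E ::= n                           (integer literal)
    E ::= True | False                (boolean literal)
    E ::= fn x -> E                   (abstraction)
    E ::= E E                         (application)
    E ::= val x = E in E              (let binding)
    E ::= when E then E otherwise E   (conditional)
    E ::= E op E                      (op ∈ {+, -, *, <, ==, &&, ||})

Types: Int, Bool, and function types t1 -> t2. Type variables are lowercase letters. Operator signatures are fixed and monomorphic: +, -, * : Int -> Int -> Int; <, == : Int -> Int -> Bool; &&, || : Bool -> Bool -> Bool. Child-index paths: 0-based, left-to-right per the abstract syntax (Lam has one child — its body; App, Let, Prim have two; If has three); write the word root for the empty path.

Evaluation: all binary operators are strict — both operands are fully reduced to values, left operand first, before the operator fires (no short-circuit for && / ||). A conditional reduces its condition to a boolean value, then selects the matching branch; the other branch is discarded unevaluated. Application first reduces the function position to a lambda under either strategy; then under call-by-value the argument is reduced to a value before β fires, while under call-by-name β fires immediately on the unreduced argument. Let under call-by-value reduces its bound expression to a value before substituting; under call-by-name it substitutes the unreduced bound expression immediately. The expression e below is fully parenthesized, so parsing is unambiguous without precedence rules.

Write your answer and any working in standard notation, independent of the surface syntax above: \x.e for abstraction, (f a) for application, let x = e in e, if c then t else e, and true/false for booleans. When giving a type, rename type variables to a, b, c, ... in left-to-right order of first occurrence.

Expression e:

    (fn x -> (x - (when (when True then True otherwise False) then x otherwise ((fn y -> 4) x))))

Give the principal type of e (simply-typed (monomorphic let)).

Working:
x : a
  unify a ~ Int
  unify Bool ~ Bool
  unify Bool ~ Bool
  unify Bool ~ Bool
x : Int
\y._ : b -> Int
x : Int
  unify b -> Int ~ Int -> c
  unify b ~ Int
  unify Int ~ c
_ _ : Int
  unify Int ~ Int
  unify Int ~ Int
\x._ : Int -> Int

Answer: Int -> Int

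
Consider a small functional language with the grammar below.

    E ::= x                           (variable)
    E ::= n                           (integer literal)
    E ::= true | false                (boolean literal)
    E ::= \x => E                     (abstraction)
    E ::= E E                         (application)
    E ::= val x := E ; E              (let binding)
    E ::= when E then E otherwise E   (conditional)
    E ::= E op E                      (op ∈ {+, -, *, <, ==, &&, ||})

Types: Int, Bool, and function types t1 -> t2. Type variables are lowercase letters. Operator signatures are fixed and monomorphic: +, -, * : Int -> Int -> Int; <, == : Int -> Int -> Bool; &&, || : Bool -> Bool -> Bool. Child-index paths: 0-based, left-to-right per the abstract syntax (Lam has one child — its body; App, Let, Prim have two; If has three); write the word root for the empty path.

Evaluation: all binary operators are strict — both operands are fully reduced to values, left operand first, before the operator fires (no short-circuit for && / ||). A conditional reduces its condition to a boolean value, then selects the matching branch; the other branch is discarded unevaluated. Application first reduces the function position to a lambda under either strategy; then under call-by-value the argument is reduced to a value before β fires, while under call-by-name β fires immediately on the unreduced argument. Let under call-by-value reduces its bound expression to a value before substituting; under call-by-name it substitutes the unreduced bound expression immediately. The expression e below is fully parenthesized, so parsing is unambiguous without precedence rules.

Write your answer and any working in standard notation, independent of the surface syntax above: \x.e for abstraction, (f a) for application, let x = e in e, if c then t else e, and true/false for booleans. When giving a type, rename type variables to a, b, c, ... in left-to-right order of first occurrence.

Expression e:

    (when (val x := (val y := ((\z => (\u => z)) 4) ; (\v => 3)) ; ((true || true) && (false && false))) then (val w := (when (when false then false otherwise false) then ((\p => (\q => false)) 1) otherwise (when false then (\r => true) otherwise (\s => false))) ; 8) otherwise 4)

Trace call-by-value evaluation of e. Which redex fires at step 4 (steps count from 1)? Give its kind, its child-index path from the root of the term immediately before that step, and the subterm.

Working:
step 0: (if (let x = (let y = ((\z.(\u.z)) 4) in (\v.3)) in ((true || true) && (false && false))) then (let w = (if (if false then false else false) then ((\p.(\q.false)) 1) else (if false then (\r.true) else (\s.false))) in 8) else 4)
step 1: [beta@0.0.0] (if (let x = (let y = (\u.4) in (\v.3)) in ((true || true) && (false && false))) then (let w = (if (if false then false else false) then ((\p.(\q.false)) 1) else (if false then (\r.true) else (\s.false))) in 8) else 4)
step 2: [let@0.0] (if (let x = (\v.3) in ((true || true) && (false && false))) then (let w = (if (if false then false else false) then ((\p.(\q.false)) 1) else (if false then (\r.true) else (\s.false))) in 8) else 4)
step 3: [let@0] (if ((true || true) && (false && false)) then (let w = (if (if false then false else false) then ((\p.(\q.false)) 1) else (if false then (\r.true) else (\s.false))) in 8) else 4)
step 4: [delta@0.0] (if (true && (false && false)) then (let w = (if (if false then false else false) then ((\p.(\q.false)) 1) else (if false then (\r.true) else (\s.false))) in 8) else 4)

Answer: delta at 0.0 : (true || true)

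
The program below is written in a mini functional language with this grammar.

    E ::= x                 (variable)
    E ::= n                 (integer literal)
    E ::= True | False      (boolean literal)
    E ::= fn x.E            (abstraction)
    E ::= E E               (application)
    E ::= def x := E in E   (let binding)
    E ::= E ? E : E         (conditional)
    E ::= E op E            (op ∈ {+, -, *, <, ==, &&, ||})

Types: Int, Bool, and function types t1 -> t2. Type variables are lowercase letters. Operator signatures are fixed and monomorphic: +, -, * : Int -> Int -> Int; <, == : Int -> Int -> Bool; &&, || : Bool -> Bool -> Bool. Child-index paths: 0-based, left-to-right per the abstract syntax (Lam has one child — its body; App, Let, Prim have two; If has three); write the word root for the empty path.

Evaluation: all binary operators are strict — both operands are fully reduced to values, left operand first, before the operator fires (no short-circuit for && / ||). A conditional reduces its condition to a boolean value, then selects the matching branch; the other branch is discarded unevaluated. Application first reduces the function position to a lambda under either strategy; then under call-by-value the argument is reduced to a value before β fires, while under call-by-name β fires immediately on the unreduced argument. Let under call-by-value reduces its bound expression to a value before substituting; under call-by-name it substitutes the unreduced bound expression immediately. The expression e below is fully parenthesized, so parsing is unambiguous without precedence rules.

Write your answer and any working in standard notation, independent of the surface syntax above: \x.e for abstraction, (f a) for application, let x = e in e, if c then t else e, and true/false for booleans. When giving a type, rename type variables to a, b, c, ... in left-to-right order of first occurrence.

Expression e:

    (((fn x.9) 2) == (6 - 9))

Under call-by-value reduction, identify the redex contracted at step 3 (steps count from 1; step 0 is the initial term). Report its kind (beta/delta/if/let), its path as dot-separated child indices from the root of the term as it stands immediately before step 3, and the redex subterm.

Answer: delta at root : (9 == -3)

Derivation:
step 0: (((\x.9) 2) == (6 - 9))
step 1: [beta@0] (9 == (6 - 9))
step 2: [delta@1] (9 == -3)
step 3: [delta@root] false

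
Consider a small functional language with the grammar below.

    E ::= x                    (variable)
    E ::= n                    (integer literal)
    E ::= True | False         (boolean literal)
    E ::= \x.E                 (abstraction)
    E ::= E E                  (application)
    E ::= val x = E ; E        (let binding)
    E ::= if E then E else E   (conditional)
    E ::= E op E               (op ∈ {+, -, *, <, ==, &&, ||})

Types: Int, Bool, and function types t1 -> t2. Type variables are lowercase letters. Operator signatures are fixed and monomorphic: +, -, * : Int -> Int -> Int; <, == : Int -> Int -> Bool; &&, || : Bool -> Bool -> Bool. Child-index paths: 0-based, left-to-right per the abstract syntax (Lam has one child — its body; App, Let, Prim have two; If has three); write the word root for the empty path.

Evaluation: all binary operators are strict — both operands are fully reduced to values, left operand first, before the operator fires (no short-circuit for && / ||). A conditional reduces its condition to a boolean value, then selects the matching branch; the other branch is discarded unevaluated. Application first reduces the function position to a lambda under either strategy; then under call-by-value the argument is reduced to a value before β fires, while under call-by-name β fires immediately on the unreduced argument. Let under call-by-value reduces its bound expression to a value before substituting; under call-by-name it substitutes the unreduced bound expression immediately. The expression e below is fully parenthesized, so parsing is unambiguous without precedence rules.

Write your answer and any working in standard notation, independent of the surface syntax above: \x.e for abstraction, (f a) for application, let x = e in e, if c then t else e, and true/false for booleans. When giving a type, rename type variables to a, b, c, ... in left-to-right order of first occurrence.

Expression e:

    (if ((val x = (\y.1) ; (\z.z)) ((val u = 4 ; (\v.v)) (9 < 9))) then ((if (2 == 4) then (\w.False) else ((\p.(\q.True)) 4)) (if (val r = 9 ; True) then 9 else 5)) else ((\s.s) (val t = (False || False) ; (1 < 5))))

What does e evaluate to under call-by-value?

Derivation:
step 0: (if ((let x = (\y.1) in (\z.z)) ((let u = 4 in (\v.v)) (9 < 9))) then ((if (2 == 4) then (\w.false) else ((\p.(\q.true)) 4)) (if (let r = 9 in true) then 9 else 5)) else ((\s.s) (let t = (false || false) in (1 < 5))))
step 1: [let@0.0] (if ((\z.z) ((let u = 4 in (\v.v)) (9 < 9))) then ((if (2 == 4) then (\w.false) else ((\p.(\q.true)) 4)) (if (let r = 9 in true) then 9 else 5)) else ((\s.s) (let t = (false || false) in (1 < 5))))
step 2: [let@0.1.0] (if ((\z.z) ((\v.v) (9 < 9))) then ((if (2 == 4) then (\w.false) else ((\p.(\q.true)) 4)) (if (let r = 9 in true) then 9 else 5)) else ((\s.s) (let t = (false || false) in (1 < 5))))
step 3: [delta@0.1.1] (if ((\z.z) ((\v.v) false)) then ((if (2 == 4) then (\w.false) else ((\p.(\q.true)) 4)) (if (let r = 9 in true) then 9 else 5)) else ((\s.s) (let t = (false || false) in (1 < 5))))
step 4: [beta@0.1] (if ((\z.z) false) then ((if (2 == 4) then (\w.false) else ((\p.(\q.true)) 4)) (if (let r = 9 in true) then 9 else 5)) else ((\s.s) (let t = (false || false) in (1 < 5))))
step 5: [beta@0] (if false then ((if (2 == 4) then (\w.false) else ((\p.(\q.true)) 4)) (if (let r = 9 in true) then 9 else 5)) else ((\s.s) (let t = (false || false) in (1 < 5))))
step 6: [if@root] ((\s.s) (let t = (false || false) in (1 < 5)))
step 7: [delta@1.0] ((\s.s) (let t = false in (1 < 5)))
step 8: [let@1] ((\s.s) (1 < 5))
step 9: [delta@1] ((\s.s) true)
step 10: [beta@root] true

Answer: true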